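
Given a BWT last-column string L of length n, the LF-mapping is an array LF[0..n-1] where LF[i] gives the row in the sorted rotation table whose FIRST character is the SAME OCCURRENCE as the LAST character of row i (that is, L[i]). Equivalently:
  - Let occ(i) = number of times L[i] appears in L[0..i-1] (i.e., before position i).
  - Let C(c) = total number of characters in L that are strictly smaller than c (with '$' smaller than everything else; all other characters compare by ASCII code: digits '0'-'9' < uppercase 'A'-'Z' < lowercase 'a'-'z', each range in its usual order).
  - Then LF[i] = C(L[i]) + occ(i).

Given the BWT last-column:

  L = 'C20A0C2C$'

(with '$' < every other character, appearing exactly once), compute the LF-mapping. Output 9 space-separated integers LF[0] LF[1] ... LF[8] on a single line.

Char counts: '$':1, '0':2, '2':2, 'A':1, 'C':3
C (first-col start): C('$')=0, C('0')=1, C('2')=3, C('A')=5, C('C')=6
L[0]='C': occ=0, LF[0]=C('C')+0=6+0=6
L[1]='2': occ=0, LF[1]=C('2')+0=3+0=3
L[2]='0': occ=0, LF[2]=C('0')+0=1+0=1
L[3]='A': occ=0, LF[3]=C('A')+0=5+0=5
L[4]='0': occ=1, LF[4]=C('0')+1=1+1=2
L[5]='C': occ=1, LF[5]=C('C')+1=6+1=7
L[6]='2': occ=1, LF[6]=C('2')+1=3+1=4
L[7]='C': occ=2, LF[7]=C('C')+2=6+2=8
L[8]='$': occ=0, LF[8]=C('$')+0=0+0=0

Answer: 6 3 1 5 2 7 4 8 0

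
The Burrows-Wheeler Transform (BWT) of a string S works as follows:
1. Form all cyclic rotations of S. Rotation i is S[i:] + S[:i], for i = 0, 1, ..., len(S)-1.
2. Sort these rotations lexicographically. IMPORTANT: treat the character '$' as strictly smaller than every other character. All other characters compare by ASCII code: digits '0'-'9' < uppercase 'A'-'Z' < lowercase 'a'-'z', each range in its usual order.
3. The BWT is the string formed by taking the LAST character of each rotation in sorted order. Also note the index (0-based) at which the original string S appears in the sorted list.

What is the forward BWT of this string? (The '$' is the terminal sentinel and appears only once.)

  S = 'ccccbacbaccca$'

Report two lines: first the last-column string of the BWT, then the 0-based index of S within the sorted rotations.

Answer: acbbccccaccac$
13

Derivation:
All 14 rotations (rotation i = S[i:]+S[:i]):
  rot[0] = ccccbacbaccca$
  rot[1] = cccbacbaccca$c
  rot[2] = ccbacbaccca$cc
  rot[3] = cbacbaccca$ccc
  rot[4] = bacbaccca$cccc
  rot[5] = acbaccca$ccccb
  rot[6] = cbaccca$ccccba
  rot[7] = baccca$ccccbac
  rot[8] = accca$ccccbacb
  rot[9] = ccca$ccccbacba
  rot[10] = cca$ccccbacbac
  rot[11] = ca$ccccbacbacc
  rot[12] = a$ccccbacbaccc
  rot[13] = $ccccbacbaccca
Sorted (with $ < everything):
  sorted[0] = $ccccbacbaccca  (last char: 'a')
  sorted[1] = a$ccccbacbaccc  (last char: 'c')
  sorted[2] = acbaccca$ccccb  (last char: 'b')
  sorted[3] = accca$ccccbacb  (last char: 'b')
  sorted[4] = bacbaccca$cccc  (last char: 'c')
  sorted[5] = baccca$ccccbac  (last char: 'c')
  sorted[6] = ca$ccccbacbacc  (last char: 'c')
  sorted[7] = cbacbaccca$ccc  (last char: 'c')
  sorted[8] = cbaccca$ccccba  (last char: 'a')
  sorted[9] = cca$ccccbacbac  (last char: 'c')
  sorted[10] = ccbacbaccca$cc  (last char: 'c')
  sorted[11] = ccca$ccccbacba  (last char: 'a')
  sorted[12] = cccbacbaccca$c  (last char: 'c')
  sorted[13] = ccccbacbaccca$  (last char: '$')
Last column: acbbccccaccac$
Original string S is at sorted index 13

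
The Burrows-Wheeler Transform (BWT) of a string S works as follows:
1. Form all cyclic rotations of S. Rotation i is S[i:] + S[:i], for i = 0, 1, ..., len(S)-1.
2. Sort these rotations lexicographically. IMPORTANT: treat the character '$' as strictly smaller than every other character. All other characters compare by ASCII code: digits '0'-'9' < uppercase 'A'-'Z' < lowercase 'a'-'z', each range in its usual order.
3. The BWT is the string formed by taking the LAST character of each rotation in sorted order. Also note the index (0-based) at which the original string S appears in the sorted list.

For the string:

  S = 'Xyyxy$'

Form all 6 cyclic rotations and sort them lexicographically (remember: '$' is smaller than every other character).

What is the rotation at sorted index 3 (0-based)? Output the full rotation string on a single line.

All 6 rotations (rotation i = S[i:]+S[:i]):
  rot[0] = Xyyxy$
  rot[1] = yyxy$X
  rot[2] = yxy$Xy
  rot[3] = xy$Xyy
  rot[4] = y$Xyyx
  rot[5] = $Xyyxy
Sorted (with $ < everything):
  sorted[0] = $Xyyxy
  sorted[1] = Xyyxy$
  sorted[2] = xy$Xyy
  sorted[3] = y$Xyyx
  sorted[4] = yxy$Xy
  sorted[5] = yyxy$X
sorted[3] = y$Xyyx

Answer: y$Xyyx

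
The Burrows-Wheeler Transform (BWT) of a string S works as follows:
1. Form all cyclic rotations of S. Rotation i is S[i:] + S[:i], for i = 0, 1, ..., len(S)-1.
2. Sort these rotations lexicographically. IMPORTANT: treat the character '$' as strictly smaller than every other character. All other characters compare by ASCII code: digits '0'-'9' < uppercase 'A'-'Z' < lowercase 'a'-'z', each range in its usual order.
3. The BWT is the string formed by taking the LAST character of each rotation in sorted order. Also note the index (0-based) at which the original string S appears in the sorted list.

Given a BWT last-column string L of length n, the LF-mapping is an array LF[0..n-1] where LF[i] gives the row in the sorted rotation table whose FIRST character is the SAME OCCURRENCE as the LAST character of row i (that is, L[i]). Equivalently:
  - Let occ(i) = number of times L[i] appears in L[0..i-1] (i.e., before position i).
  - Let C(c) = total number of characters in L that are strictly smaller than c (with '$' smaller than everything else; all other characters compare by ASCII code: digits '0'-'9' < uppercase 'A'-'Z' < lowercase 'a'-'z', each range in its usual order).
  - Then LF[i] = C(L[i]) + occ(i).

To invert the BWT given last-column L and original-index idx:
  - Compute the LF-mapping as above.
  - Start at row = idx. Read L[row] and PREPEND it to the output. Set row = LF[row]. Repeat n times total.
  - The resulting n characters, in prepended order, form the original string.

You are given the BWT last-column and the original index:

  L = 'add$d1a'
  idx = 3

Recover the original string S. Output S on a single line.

Answer: add1da$

Derivation:
LF mapping: 2 4 5 0 6 1 3
Walk LF starting at row 3, prepending L[row]:
  step 1: row=3, L[3]='$', prepend. Next row=LF[3]=0
  step 2: row=0, L[0]='a', prepend. Next row=LF[0]=2
  step 3: row=2, L[2]='d', prepend. Next row=LF[2]=5
  step 4: row=5, L[5]='1', prepend. Next row=LF[5]=1
  step 5: row=1, L[1]='d', prepend. Next row=LF[1]=4
  step 6: row=4, L[4]='d', prepend. Next row=LF[4]=6
  step 7: row=6, L[6]='a', prepend. Next row=LF[6]=3
Reversed output: add1da$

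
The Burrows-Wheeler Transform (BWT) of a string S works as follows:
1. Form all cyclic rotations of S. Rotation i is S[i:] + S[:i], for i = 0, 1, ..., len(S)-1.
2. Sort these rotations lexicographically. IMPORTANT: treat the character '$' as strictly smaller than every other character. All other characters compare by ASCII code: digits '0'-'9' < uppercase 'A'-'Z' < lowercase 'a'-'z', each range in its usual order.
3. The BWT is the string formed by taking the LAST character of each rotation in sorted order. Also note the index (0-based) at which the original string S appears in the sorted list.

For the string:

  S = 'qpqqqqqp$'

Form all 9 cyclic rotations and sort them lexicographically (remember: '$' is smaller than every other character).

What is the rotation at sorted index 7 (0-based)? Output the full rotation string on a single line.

All 9 rotations (rotation i = S[i:]+S[:i]):
  rot[0] = qpqqqqqp$
  rot[1] = pqqqqqp$q
  rot[2] = qqqqqp$qp
  rot[3] = qqqqp$qpq
  rot[4] = qqqp$qpqq
  rot[5] = qqp$qpqqq
  rot[6] = qp$qpqqqq
  rot[7] = p$qpqqqqq
  rot[8] = $qpqqqqqp
Sorted (with $ < everything):
  sorted[0] = $qpqqqqqp
  sorted[1] = p$qpqqqqq
  sorted[2] = pqqqqqp$q
  sorted[3] = qp$qpqqqq
  sorted[4] = qpqqqqqp$
  sorted[5] = qqp$qpqqq
  sorted[6] = qqqp$qpqq
  sorted[7] = qqqqp$qpq
  sorted[8] = qqqqqp$qp
sorted[7] = qqqqp$qpq

Answer: qqqqp$qpq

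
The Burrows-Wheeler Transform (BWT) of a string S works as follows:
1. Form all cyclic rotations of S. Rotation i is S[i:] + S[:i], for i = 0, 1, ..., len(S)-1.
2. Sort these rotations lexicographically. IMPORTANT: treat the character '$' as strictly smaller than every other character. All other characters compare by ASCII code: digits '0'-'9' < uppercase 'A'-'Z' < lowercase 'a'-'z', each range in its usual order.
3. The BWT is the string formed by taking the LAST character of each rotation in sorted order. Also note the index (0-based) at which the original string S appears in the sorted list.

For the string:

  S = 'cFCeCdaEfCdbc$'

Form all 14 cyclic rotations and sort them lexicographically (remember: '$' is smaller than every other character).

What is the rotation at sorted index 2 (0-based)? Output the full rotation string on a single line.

All 14 rotations (rotation i = S[i:]+S[:i]):
  rot[0] = cFCeCdaEfCdbc$
  rot[1] = FCeCdaEfCdbc$c
  rot[2] = CeCdaEfCdbc$cF
  rot[3] = eCdaEfCdbc$cFC
  rot[4] = CdaEfCdbc$cFCe
  rot[5] = daEfCdbc$cFCeC
  rot[6] = aEfCdbc$cFCeCd
  rot[7] = EfCdbc$cFCeCda
  rot[8] = fCdbc$cFCeCdaE
  rot[9] = Cdbc$cFCeCdaEf
  rot[10] = dbc$cFCeCdaEfC
  rot[11] = bc$cFCeCdaEfCd
  rot[12] = c$cFCeCdaEfCdb
  rot[13] = $cFCeCdaEfCdbc
Sorted (with $ < everything):
  sorted[0] = $cFCeCdaEfCdbc
  sorted[1] = CdaEfCdbc$cFCe
  sorted[2] = Cdbc$cFCeCdaEf
  sorted[3] = CeCdaEfCdbc$cF
  sorted[4] = EfCdbc$cFCeCda
  sorted[5] = FCeCdaEfCdbc$c
  sorted[6] = aEfCdbc$cFCeCd
  sorted[7] = bc$cFCeCdaEfCd
  sorted[8] = c$cFCeCdaEfCdb
  sorted[9] = cFCeCdaEfCdbc$
  sorted[10] = daEfCdbc$cFCeC
  sorted[11] = dbc$cFCeCdaEfC
  sorted[12] = eCdaEfCdbc$cFC
  sorted[13] = fCdbc$cFCeCdaE
sorted[2] = Cdbc$cFCeCdaEf

Answer: Cdbc$cFCeCdaEf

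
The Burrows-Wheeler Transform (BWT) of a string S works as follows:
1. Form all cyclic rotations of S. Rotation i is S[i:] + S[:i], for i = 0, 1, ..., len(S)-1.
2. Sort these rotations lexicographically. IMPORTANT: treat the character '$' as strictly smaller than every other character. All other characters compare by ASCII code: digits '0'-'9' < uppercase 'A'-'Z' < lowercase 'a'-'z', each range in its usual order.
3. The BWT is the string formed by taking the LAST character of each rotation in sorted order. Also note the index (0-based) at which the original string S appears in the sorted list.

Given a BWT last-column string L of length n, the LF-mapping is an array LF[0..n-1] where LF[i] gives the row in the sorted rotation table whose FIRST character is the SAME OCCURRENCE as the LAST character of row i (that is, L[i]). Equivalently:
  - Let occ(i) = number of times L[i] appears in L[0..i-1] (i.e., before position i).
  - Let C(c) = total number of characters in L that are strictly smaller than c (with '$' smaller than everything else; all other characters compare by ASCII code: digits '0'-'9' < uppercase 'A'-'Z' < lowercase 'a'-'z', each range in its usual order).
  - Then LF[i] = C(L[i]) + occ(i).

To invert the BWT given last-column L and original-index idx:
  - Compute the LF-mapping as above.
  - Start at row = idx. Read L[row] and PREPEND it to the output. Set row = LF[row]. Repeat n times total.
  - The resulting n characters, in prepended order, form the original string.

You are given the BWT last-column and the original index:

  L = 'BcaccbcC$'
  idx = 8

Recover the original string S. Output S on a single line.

LF mapping: 1 5 3 6 7 4 8 2 0
Walk LF starting at row 8, prepending L[row]:
  step 1: row=8, L[8]='$', prepend. Next row=LF[8]=0
  step 2: row=0, L[0]='B', prepend. Next row=LF[0]=1
  step 3: row=1, L[1]='c', prepend. Next row=LF[1]=5
  step 4: row=5, L[5]='b', prepend. Next row=LF[5]=4
  step 5: row=4, L[4]='c', prepend. Next row=LF[4]=7
  step 6: row=7, L[7]='C', prepend. Next row=LF[7]=2
  step 7: row=2, L[2]='a', prepend. Next row=LF[2]=3
  step 8: row=3, L[3]='c', prepend. Next row=LF[3]=6
  step 9: row=6, L[6]='c', prepend. Next row=LF[6]=8
Reversed output: ccaCcbcB$

Answer: ccaCcbcB$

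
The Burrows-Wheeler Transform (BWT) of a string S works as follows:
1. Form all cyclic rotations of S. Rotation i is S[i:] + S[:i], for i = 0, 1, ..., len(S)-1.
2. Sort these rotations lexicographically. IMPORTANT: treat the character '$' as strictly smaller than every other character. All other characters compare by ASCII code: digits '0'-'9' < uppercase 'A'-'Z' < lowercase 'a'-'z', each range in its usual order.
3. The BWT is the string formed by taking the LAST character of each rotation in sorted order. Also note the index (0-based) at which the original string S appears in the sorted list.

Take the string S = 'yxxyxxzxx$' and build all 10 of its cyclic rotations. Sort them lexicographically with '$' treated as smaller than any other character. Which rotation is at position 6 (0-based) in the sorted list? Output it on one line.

All 10 rotations (rotation i = S[i:]+S[:i]):
  rot[0] = yxxyxxzxx$
  rot[1] = xxyxxzxx$y
  rot[2] = xyxxzxx$yx
  rot[3] = yxxzxx$yxx
  rot[4] = xxzxx$yxxy
  rot[5] = xzxx$yxxyx
  rot[6] = zxx$yxxyxx
  rot[7] = xx$yxxyxxz
  rot[8] = x$yxxyxxzx
  rot[9] = $yxxyxxzxx
Sorted (with $ < everything):
  sorted[0] = $yxxyxxzxx
  sorted[1] = x$yxxyxxzx
  sorted[2] = xx$yxxyxxz
  sorted[3] = xxyxxzxx$y
  sorted[4] = xxzxx$yxxy
  sorted[5] = xyxxzxx$yx
  sorted[6] = xzxx$yxxyx
  sorted[7] = yxxyxxzxx$
  sorted[8] = yxxzxx$yxx
  sorted[9] = zxx$yxxyxx
sorted[6] = xzxx$yxxyx

Answer: xzxx$yxxyx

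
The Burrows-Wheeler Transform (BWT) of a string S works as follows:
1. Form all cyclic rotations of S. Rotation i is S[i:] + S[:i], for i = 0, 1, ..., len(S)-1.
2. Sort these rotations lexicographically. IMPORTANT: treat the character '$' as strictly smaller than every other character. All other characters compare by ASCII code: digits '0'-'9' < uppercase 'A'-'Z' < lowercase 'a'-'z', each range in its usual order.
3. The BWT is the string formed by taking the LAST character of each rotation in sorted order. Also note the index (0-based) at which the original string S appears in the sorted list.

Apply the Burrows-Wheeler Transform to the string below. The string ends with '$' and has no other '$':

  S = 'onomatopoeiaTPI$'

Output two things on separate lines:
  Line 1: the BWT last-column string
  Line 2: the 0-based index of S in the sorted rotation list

All 16 rotations (rotation i = S[i:]+S[:i]):
  rot[0] = onomatopoeiaTPI$
  rot[1] = nomatopoeiaTPI$o
  rot[2] = omatopoeiaTPI$on
  rot[3] = matopoeiaTPI$ono
  rot[4] = atopoeiaTPI$onom
  rot[5] = topoeiaTPI$onoma
  rot[6] = opoeiaTPI$onomat
  rot[7] = poeiaTPI$onomato
  rot[8] = oeiaTPI$onomatop
  rot[9] = eiaTPI$onomatopo
  rot[10] = iaTPI$onomatopoe
  rot[11] = aTPI$onomatopoei
  rot[12] = TPI$onomatopoeia
  rot[13] = PI$onomatopoeiaT
  rot[14] = I$onomatopoeiaTP
  rot[15] = $onomatopoeiaTPI
Sorted (with $ < everything):
  sorted[0] = $onomatopoeiaTPI  (last char: 'I')
  sorted[1] = I$onomatopoeiaTP  (last char: 'P')
  sorted[2] = PI$onomatopoeiaT  (last char: 'T')
  sorted[3] = TPI$onomatopoeia  (last char: 'a')
  sorted[4] = aTPI$onomatopoei  (last char: 'i')
  sorted[5] = atopoeiaTPI$onom  (last char: 'm')
  sorted[6] = eiaTPI$onomatopo  (last char: 'o')
  sorted[7] = iaTPI$onomatopoe  (last char: 'e')
  sorted[8] = matopoeiaTPI$ono  (last char: 'o')
  sorted[9] = nomatopoeiaTPI$o  (last char: 'o')
  sorted[10] = oeiaTPI$onomatop  (last char: 'p')
  sorted[11] = omatopoeiaTPI$on  (last char: 'n')
  sorted[12] = onomatopoeiaTPI$  (last char: '$')
  sorted[13] = opoeiaTPI$onomat  (last char: 't')
  sorted[14] = poeiaTPI$onomato  (last char: 'o')
  sorted[15] = topoeiaTPI$onoma  (last char: 'a')
Last column: IPTaimoeoopn$toa
Original string S is at sorted index 12

Answer: IPTaimoeoopn$toa
12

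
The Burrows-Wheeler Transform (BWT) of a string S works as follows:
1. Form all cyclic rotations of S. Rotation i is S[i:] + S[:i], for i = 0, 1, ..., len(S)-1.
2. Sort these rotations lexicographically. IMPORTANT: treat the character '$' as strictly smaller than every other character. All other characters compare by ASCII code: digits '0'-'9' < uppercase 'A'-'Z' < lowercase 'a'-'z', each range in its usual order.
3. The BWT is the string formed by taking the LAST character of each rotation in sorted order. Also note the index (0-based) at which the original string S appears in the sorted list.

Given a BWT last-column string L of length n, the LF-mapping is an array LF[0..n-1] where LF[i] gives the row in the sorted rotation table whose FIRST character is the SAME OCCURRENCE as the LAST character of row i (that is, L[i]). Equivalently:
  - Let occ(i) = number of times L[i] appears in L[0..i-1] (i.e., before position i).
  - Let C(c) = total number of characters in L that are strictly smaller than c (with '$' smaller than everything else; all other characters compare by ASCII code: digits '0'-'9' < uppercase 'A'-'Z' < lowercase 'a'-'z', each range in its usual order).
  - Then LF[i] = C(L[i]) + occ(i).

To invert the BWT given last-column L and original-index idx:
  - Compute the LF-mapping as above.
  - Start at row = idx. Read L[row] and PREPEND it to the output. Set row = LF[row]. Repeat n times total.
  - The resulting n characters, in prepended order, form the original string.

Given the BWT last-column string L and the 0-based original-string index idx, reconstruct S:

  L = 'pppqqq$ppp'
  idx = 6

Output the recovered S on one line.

Answer: pqpqpqppp$

Derivation:
LF mapping: 1 2 3 7 8 9 0 4 5 6
Walk LF starting at row 6, prepending L[row]:
  step 1: row=6, L[6]='$', prepend. Next row=LF[6]=0
  step 2: row=0, L[0]='p', prepend. Next row=LF[0]=1
  step 3: row=1, L[1]='p', prepend. Next row=LF[1]=2
  step 4: row=2, L[2]='p', prepend. Next row=LF[2]=3
  step 5: row=3, L[3]='q', prepend. Next row=LF[3]=7
  step 6: row=7, L[7]='p', prepend. Next row=LF[7]=4
  step 7: row=4, L[4]='q', prepend. Next row=LF[4]=8
  step 8: row=8, L[8]='p', prepend. Next row=LF[8]=5
  step 9: row=5, L[5]='q', prepend. Next row=LF[5]=9
  step 10: row=9, L[9]='p', prepend. Next row=LF[9]=6
Reversed output: pqpqpqppp$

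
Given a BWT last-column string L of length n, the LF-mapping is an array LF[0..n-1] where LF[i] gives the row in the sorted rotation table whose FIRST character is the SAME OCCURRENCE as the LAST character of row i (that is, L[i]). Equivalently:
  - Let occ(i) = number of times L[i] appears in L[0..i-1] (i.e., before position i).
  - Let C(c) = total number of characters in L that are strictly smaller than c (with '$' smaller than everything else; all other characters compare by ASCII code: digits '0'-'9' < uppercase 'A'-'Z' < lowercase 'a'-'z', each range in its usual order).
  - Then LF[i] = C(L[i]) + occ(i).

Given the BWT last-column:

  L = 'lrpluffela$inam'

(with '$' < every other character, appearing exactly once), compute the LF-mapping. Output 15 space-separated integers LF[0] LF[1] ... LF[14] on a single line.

Answer: 7 13 12 8 14 4 5 3 9 1 0 6 11 2 10

Derivation:
Char counts: '$':1, 'a':2, 'e':1, 'f':2, 'i':1, 'l':3, 'm':1, 'n':1, 'p':1, 'r':1, 'u':1
C (first-col start): C('$')=0, C('a')=1, C('e')=3, C('f')=4, C('i')=6, C('l')=7, C('m')=10, C('n')=11, C('p')=12, C('r')=13, C('u')=14
L[0]='l': occ=0, LF[0]=C('l')+0=7+0=7
L[1]='r': occ=0, LF[1]=C('r')+0=13+0=13
L[2]='p': occ=0, LF[2]=C('p')+0=12+0=12
L[3]='l': occ=1, LF[3]=C('l')+1=7+1=8
L[4]='u': occ=0, LF[4]=C('u')+0=14+0=14
L[5]='f': occ=0, LF[5]=C('f')+0=4+0=4
L[6]='f': occ=1, LF[6]=C('f')+1=4+1=5
L[7]='e': occ=0, LF[7]=C('e')+0=3+0=3
L[8]='l': occ=2, LF[8]=C('l')+2=7+2=9
L[9]='a': occ=0, LF[9]=C('a')+0=1+0=1
L[10]='$': occ=0, LF[10]=C('$')+0=0+0=0
L[11]='i': occ=0, LF[11]=C('i')+0=6+0=6
L[12]='n': occ=0, LF[12]=C('n')+0=11+0=11
L[13]='a': occ=1, LF[13]=C('a')+1=1+1=2
L[14]='m': occ=0, LF[14]=C('m')+0=10+0=10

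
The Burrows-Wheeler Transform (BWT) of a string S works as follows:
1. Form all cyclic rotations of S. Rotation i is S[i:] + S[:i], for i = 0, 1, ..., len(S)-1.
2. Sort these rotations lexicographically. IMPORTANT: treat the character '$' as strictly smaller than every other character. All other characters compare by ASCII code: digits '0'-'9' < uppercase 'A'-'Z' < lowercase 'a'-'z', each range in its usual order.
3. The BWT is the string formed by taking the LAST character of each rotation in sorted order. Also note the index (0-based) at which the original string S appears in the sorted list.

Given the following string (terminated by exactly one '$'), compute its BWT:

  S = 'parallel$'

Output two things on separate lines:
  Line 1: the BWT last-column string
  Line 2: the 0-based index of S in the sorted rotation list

All 9 rotations (rotation i = S[i:]+S[:i]):
  rot[0] = parallel$
  rot[1] = arallel$p
  rot[2] = rallel$pa
  rot[3] = allel$par
  rot[4] = llel$para
  rot[5] = lel$paral
  rot[6] = el$parall
  rot[7] = l$paralle
  rot[8] = $parallel
Sorted (with $ < everything):
  sorted[0] = $parallel  (last char: 'l')
  sorted[1] = allel$par  (last char: 'r')
  sorted[2] = arallel$p  (last char: 'p')
  sorted[3] = el$parall  (last char: 'l')
  sorted[4] = l$paralle  (last char: 'e')
  sorted[5] = lel$paral  (last char: 'l')
  sorted[6] = llel$para  (last char: 'a')
  sorted[7] = parallel$  (last char: '$')
  sorted[8] = rallel$pa  (last char: 'a')
Last column: lrplela$a
Original string S is at sorted index 7

Answer: lrplela$a
7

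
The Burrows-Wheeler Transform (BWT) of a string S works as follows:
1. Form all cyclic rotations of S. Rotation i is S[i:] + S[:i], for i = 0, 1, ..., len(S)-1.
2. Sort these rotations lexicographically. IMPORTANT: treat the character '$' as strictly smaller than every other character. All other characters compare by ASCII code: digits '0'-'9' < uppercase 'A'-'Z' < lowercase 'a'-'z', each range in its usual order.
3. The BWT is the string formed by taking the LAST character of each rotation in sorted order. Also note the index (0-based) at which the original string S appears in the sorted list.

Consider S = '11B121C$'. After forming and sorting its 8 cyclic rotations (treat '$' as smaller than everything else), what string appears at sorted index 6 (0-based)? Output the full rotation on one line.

Answer: B121C$11

Derivation:
All 8 rotations (rotation i = S[i:]+S[:i]):
  rot[0] = 11B121C$
  rot[1] = 1B121C$1
  rot[2] = B121C$11
  rot[3] = 121C$11B
  rot[4] = 21C$11B1
  rot[5] = 1C$11B12
  rot[6] = C$11B121
  rot[7] = $11B121C
Sorted (with $ < everything):
  sorted[0] = $11B121C
  sorted[1] = 11B121C$
  sorted[2] = 121C$11B
  sorted[3] = 1B121C$1
  sorted[4] = 1C$11B12
  sorted[5] = 21C$11B1
  sorted[6] = B121C$11
  sorted[7] = C$11B121
sorted[6] = B121C$11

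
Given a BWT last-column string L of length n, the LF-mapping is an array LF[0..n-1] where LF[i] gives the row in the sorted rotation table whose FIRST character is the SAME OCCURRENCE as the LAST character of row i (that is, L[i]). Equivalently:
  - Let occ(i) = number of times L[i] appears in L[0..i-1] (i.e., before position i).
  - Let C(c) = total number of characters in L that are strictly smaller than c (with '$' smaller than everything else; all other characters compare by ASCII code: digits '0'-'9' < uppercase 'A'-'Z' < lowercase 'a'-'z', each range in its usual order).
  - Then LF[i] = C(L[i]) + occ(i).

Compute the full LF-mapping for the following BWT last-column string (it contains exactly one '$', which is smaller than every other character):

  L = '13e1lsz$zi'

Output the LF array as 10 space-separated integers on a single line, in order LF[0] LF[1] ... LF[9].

Char counts: '$':1, '1':2, '3':1, 'e':1, 'i':1, 'l':1, 's':1, 'z':2
C (first-col start): C('$')=0, C('1')=1, C('3')=3, C('e')=4, C('i')=5, C('l')=6, C('s')=7, C('z')=8
L[0]='1': occ=0, LF[0]=C('1')+0=1+0=1
L[1]='3': occ=0, LF[1]=C('3')+0=3+0=3
L[2]='e': occ=0, LF[2]=C('e')+0=4+0=4
L[3]='1': occ=1, LF[3]=C('1')+1=1+1=2
L[4]='l': occ=0, LF[4]=C('l')+0=6+0=6
L[5]='s': occ=0, LF[5]=C('s')+0=7+0=7
L[6]='z': occ=0, LF[6]=C('z')+0=8+0=8
L[7]='$': occ=0, LF[7]=C('$')+0=0+0=0
L[8]='z': occ=1, LF[8]=C('z')+1=8+1=9
L[9]='i': occ=0, LF[9]=C('i')+0=5+0=5

Answer: 1 3 4 2 6 7 8 0 9 5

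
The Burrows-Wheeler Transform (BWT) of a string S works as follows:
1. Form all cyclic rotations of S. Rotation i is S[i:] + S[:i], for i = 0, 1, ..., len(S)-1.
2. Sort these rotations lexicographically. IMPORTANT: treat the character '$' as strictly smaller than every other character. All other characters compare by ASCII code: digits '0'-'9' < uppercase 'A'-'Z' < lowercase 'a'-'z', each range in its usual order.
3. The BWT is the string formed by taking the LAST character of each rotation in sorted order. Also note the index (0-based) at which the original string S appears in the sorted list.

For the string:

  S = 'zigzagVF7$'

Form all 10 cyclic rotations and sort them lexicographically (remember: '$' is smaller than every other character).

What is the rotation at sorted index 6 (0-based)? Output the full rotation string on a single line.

Answer: gzagVF7$zi

Derivation:
All 10 rotations (rotation i = S[i:]+S[:i]):
  rot[0] = zigzagVF7$
  rot[1] = igzagVF7$z
  rot[2] = gzagVF7$zi
  rot[3] = zagVF7$zig
  rot[4] = agVF7$zigz
  rot[5] = gVF7$zigza
  rot[6] = VF7$zigzag
  rot[7] = F7$zigzagV
  rot[8] = 7$zigzagVF
  rot[9] = $zigzagVF7
Sorted (with $ < everything):
  sorted[0] = $zigzagVF7
  sorted[1] = 7$zigzagVF
  sorted[2] = F7$zigzagV
  sorted[3] = VF7$zigzag
  sorted[4] = agVF7$zigz
  sorted[5] = gVF7$zigza
  sorted[6] = gzagVF7$zi
  sorted[7] = igzagVF7$z
  sorted[8] = zagVF7$zig
  sorted[9] = zigzagVF7$
sorted[6] = gzagVF7$zi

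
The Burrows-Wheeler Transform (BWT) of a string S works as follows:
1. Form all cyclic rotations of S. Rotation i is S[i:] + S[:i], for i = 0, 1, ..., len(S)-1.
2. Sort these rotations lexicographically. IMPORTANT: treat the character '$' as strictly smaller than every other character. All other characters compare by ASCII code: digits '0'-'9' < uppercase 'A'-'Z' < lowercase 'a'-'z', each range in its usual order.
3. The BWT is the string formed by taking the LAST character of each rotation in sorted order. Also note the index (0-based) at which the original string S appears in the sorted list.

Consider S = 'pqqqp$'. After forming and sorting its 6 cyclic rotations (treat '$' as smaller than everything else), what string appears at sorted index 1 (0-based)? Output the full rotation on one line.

Answer: p$pqqq

Derivation:
All 6 rotations (rotation i = S[i:]+S[:i]):
  rot[0] = pqqqp$
  rot[1] = qqqp$p
  rot[2] = qqp$pq
  rot[3] = qp$pqq
  rot[4] = p$pqqq
  rot[5] = $pqqqp
Sorted (with $ < everything):
  sorted[0] = $pqqqp
  sorted[1] = p$pqqq
  sorted[2] = pqqqp$
  sorted[3] = qp$pqq
  sorted[4] = qqp$pq
  sorted[5] = qqqp$p
sorted[1] = p$pqqq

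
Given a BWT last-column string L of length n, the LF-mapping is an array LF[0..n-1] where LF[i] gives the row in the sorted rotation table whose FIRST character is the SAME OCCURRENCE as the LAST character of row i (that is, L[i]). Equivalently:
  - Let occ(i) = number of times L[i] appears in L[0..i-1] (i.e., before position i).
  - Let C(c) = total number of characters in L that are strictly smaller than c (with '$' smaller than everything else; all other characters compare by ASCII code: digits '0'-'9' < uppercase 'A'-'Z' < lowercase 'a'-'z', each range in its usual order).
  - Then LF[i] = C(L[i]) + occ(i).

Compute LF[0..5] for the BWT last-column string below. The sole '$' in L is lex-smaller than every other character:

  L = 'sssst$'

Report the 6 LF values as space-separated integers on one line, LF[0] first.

Char counts: '$':1, 's':4, 't':1
C (first-col start): C('$')=0, C('s')=1, C('t')=5
L[0]='s': occ=0, LF[0]=C('s')+0=1+0=1
L[1]='s': occ=1, LF[1]=C('s')+1=1+1=2
L[2]='s': occ=2, LF[2]=C('s')+2=1+2=3
L[3]='s': occ=3, LF[3]=C('s')+3=1+3=4
L[4]='t': occ=0, LF[4]=C('t')+0=5+0=5
L[5]='$': occ=0, LF[5]=C('$')+0=0+0=0

Answer: 1 2 3 4 5 0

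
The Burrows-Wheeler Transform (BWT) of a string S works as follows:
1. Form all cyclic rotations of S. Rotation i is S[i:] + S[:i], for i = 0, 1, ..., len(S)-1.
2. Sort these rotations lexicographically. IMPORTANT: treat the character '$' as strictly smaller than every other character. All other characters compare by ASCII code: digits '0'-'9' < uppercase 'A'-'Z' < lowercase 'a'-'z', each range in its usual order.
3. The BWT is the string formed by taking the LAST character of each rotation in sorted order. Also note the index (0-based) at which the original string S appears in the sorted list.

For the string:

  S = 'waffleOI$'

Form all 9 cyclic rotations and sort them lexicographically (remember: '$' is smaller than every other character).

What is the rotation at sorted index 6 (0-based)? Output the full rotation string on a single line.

Answer: fleOI$waf

Derivation:
All 9 rotations (rotation i = S[i:]+S[:i]):
  rot[0] = waffleOI$
  rot[1] = affleOI$w
  rot[2] = ffleOI$wa
  rot[3] = fleOI$waf
  rot[4] = leOI$waff
  rot[5] = eOI$waffl
  rot[6] = OI$waffle
  rot[7] = I$waffleO
  rot[8] = $waffleOI
Sorted (with $ < everything):
  sorted[0] = $waffleOI
  sorted[1] = I$waffleO
  sorted[2] = OI$waffle
  sorted[3] = affleOI$w
  sorted[4] = eOI$waffl
  sorted[5] = ffleOI$wa
  sorted[6] = fleOI$waf
  sorted[7] = leOI$waff
  sorted[8] = waffleOI$
sorted[6] = fleOI$waf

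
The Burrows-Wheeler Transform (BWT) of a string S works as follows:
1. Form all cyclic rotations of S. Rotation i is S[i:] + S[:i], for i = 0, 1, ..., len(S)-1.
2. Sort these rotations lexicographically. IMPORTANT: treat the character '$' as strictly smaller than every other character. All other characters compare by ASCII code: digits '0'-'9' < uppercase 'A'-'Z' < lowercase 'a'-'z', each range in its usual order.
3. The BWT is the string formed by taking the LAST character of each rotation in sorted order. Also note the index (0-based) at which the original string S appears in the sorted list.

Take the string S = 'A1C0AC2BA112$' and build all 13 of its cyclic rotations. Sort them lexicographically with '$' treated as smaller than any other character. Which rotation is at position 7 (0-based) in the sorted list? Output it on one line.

All 13 rotations (rotation i = S[i:]+S[:i]):
  rot[0] = A1C0AC2BA112$
  rot[1] = 1C0AC2BA112$A
  rot[2] = C0AC2BA112$A1
  rot[3] = 0AC2BA112$A1C
  rot[4] = AC2BA112$A1C0
  rot[5] = C2BA112$A1C0A
  rot[6] = 2BA112$A1C0AC
  rot[7] = BA112$A1C0AC2
  rot[8] = A112$A1C0AC2B
  rot[9] = 112$A1C0AC2BA
  rot[10] = 12$A1C0AC2BA1
  rot[11] = 2$A1C0AC2BA11
  rot[12] = $A1C0AC2BA112
Sorted (with $ < everything):
  sorted[0] = $A1C0AC2BA112
  sorted[1] = 0AC2BA112$A1C
  sorted[2] = 112$A1C0AC2BA
  sorted[3] = 12$A1C0AC2BA1
  sorted[4] = 1C0AC2BA112$A
  sorted[5] = 2$A1C0AC2BA11
  sorted[6] = 2BA112$A1C0AC
  sorted[7] = A112$A1C0AC2B
  sorted[8] = A1C0AC2BA112$
  sorted[9] = AC2BA112$A1C0
  sorted[10] = BA112$A1C0AC2
  sorted[11] = C0AC2BA112$A1
  sorted[12] = C2BA112$A1C0A
sorted[7] = A112$A1C0AC2B

Answer: A112$A1C0AC2B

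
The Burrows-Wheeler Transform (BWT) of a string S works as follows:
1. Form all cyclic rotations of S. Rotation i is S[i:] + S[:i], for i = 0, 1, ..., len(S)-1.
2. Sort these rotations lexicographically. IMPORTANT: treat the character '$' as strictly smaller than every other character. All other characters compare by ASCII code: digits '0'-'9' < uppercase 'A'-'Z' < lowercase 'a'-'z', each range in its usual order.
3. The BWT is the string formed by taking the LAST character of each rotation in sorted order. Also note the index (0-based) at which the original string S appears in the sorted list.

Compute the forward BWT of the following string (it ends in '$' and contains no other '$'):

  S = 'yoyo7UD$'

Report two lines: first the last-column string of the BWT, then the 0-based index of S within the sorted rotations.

Answer: DoU7yyo$
7

Derivation:
All 8 rotations (rotation i = S[i:]+S[:i]):
  rot[0] = yoyo7UD$
  rot[1] = oyo7UD$y
  rot[2] = yo7UD$yo
  rot[3] = o7UD$yoy
  rot[4] = 7UD$yoyo
  rot[5] = UD$yoyo7
  rot[6] = D$yoyo7U
  rot[7] = $yoyo7UD
Sorted (with $ < everything):
  sorted[0] = $yoyo7UD  (last char: 'D')
  sorted[1] = 7UD$yoyo  (last char: 'o')
  sorted[2] = D$yoyo7U  (last char: 'U')
  sorted[3] = UD$yoyo7  (last char: '7')
  sorted[4] = o7UD$yoy  (last char: 'y')
  sorted[5] = oyo7UD$y  (last char: 'y')
  sorted[6] = yo7UD$yo  (last char: 'o')
  sorted[7] = yoyo7UD$  (last char: '$')
Last column: DoU7yyo$
Original string S is at sorted index 7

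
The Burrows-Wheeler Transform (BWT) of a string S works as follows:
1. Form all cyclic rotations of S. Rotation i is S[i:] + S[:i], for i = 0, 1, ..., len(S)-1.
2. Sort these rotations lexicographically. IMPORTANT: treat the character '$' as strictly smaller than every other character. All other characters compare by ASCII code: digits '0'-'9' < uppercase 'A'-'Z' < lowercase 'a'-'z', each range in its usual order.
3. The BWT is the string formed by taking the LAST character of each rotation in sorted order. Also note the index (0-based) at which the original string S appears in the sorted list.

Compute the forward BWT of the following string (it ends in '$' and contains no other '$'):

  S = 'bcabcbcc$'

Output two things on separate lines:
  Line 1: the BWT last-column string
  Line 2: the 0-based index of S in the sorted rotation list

Answer: cc$accbbb
2

Derivation:
All 9 rotations (rotation i = S[i:]+S[:i]):
  rot[0] = bcabcbcc$
  rot[1] = cabcbcc$b
  rot[2] = abcbcc$bc
  rot[3] = bcbcc$bca
  rot[4] = cbcc$bcab
  rot[5] = bcc$bcabc
  rot[6] = cc$bcabcb
  rot[7] = c$bcabcbc
  rot[8] = $bcabcbcc
Sorted (with $ < everything):
  sorted[0] = $bcabcbcc  (last char: 'c')
  sorted[1] = abcbcc$bc  (last char: 'c')
  sorted[2] = bcabcbcc$  (last char: '$')
  sorted[3] = bcbcc$bca  (last char: 'a')
  sorted[4] = bcc$bcabc  (last char: 'c')
  sorted[5] = c$bcabcbc  (last char: 'c')
  sorted[6] = cabcbcc$b  (last char: 'b')
  sorted[7] = cbcc$bcab  (last char: 'b')
  sorted[8] = cc$bcabcb  (last char: 'b')
Last column: cc$accbbb
Original string S is at sorted index 2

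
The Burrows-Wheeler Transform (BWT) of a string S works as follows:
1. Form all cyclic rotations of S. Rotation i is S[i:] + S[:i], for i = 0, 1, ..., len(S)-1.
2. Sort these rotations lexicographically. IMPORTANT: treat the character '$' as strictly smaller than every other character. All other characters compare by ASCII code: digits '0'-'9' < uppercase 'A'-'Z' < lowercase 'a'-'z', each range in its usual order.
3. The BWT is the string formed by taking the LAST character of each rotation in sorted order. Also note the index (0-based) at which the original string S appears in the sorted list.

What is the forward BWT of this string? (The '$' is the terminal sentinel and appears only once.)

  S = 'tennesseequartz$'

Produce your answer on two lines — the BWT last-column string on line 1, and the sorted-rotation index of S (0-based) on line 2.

All 16 rotations (rotation i = S[i:]+S[:i]):
  rot[0] = tennesseequartz$
  rot[1] = ennesseequartz$t
  rot[2] = nnesseequartz$te
  rot[3] = nesseequartz$ten
  rot[4] = esseequartz$tenn
  rot[5] = sseequartz$tenne
  rot[6] = seequartz$tennes
  rot[7] = eequartz$tenness
  rot[8] = equartz$tennesse
  rot[9] = quartz$tennessee
  rot[10] = uartz$tennesseeq
  rot[11] = artz$tennesseequ
  rot[12] = rtz$tennesseequa
  rot[13] = tz$tennesseequar
  rot[14] = z$tennesseequart
  rot[15] = $tennesseequartz
Sorted (with $ < everything):
  sorted[0] = $tennesseequartz  (last char: 'z')
  sorted[1] = artz$tennesseequ  (last char: 'u')
  sorted[2] = eequartz$tenness  (last char: 's')
  sorted[3] = ennesseequartz$t  (last char: 't')
  sorted[4] = equartz$tennesse  (last char: 'e')
  sorted[5] = esseequartz$tenn  (last char: 'n')
  sorted[6] = nesseequartz$ten  (last char: 'n')
  sorted[7] = nnesseequartz$te  (last char: 'e')
  sorted[8] = quartz$tennessee  (last char: 'e')
  sorted[9] = rtz$tennesseequa  (last char: 'a')
  sorted[10] = seequartz$tennes  (last char: 's')
  sorted[11] = sseequartz$tenne  (last char: 'e')
  sorted[12] = tennesseequartz$  (last char: '$')
  sorted[13] = tz$tennesseequar  (last char: 'r')
  sorted[14] = uartz$tennesseeq  (last char: 'q')
  sorted[15] = z$tennesseequart  (last char: 't')
Last column: zustenneease$rqt
Original string S is at sorted index 12

Answer: zustenneease$rqt
12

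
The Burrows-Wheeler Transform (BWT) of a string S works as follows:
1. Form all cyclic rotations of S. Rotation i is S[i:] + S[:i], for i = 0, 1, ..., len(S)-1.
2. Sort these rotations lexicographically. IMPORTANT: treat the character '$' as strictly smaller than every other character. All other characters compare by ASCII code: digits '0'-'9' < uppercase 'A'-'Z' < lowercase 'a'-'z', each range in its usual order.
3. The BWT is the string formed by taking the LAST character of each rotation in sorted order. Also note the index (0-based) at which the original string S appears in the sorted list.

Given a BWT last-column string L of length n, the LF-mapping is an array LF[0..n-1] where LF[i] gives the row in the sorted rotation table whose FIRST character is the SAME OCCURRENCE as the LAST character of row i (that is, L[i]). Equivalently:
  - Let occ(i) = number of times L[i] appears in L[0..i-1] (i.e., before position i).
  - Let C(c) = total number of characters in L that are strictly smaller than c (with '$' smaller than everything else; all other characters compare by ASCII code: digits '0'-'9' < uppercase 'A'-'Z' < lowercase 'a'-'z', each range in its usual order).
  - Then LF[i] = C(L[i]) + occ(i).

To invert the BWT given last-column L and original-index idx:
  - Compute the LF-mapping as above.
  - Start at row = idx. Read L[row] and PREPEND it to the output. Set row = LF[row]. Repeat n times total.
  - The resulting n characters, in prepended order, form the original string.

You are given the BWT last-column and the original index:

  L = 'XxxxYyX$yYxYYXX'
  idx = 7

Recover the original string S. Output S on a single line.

LF mapping: 1 9 10 11 5 13 2 0 14 6 12 7 8 3 4
Walk LF starting at row 7, prepending L[row]:
  step 1: row=7, L[7]='$', prepend. Next row=LF[7]=0
  step 2: row=0, L[0]='X', prepend. Next row=LF[0]=1
  step 3: row=1, L[1]='x', prepend. Next row=LF[1]=9
  step 4: row=9, L[9]='Y', prepend. Next row=LF[9]=6
  step 5: row=6, L[6]='X', prepend. Next row=LF[6]=2
  step 6: row=2, L[2]='x', prepend. Next row=LF[2]=10
  step 7: row=10, L[10]='x', prepend. Next row=LF[10]=12
  step 8: row=12, L[12]='Y', prepend. Next row=LF[12]=8
  step 9: row=8, L[8]='y', prepend. Next row=LF[8]=14
  step 10: row=14, L[14]='X', prepend. Next row=LF[14]=4
  step 11: row=4, L[4]='Y', prepend. Next row=LF[4]=5
  step 12: row=5, L[5]='y', prepend. Next row=LF[5]=13
  step 13: row=13, L[13]='X', prepend. Next row=LF[13]=3
  step 14: row=3, L[3]='x', prepend. Next row=LF[3]=11
  step 15: row=11, L[11]='Y', prepend. Next row=LF[11]=7
Reversed output: YxXyYXyYxxXYxX$

Answer: YxXyYXyYxxXYxX$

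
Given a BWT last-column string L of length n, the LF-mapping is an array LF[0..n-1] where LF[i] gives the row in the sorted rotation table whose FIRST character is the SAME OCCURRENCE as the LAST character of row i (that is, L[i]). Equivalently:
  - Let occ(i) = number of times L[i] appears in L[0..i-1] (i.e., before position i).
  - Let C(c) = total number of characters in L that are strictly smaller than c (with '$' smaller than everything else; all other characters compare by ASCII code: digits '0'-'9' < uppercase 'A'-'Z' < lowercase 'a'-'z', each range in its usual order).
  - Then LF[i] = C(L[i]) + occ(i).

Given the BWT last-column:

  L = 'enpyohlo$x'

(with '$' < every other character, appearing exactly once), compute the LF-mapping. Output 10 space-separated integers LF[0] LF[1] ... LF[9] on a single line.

Char counts: '$':1, 'e':1, 'h':1, 'l':1, 'n':1, 'o':2, 'p':1, 'x':1, 'y':1
C (first-col start): C('$')=0, C('e')=1, C('h')=2, C('l')=3, C('n')=4, C('o')=5, C('p')=7, C('x')=8, C('y')=9
L[0]='e': occ=0, LF[0]=C('e')+0=1+0=1
L[1]='n': occ=0, LF[1]=C('n')+0=4+0=4
L[2]='p': occ=0, LF[2]=C('p')+0=7+0=7
L[3]='y': occ=0, LF[3]=C('y')+0=9+0=9
L[4]='o': occ=0, LF[4]=C('o')+0=5+0=5
L[5]='h': occ=0, LF[5]=C('h')+0=2+0=2
L[6]='l': occ=0, LF[6]=C('l')+0=3+0=3
L[7]='o': occ=1, LF[7]=C('o')+1=5+1=6
L[8]='$': occ=0, LF[8]=C('$')+0=0+0=0
L[9]='x': occ=0, LF[9]=C('x')+0=8+0=8

Answer: 1 4 7 9 5 2 3 6 0 8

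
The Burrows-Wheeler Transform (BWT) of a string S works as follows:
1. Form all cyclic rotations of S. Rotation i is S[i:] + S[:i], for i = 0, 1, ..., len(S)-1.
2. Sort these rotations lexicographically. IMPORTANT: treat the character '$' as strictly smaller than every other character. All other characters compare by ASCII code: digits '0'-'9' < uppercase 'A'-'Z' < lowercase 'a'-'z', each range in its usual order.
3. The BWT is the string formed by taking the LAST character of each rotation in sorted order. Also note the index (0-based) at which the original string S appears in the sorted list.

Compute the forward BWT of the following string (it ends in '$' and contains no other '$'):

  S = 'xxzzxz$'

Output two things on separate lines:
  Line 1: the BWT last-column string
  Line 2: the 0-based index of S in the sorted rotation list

Answer: z$zxxzx
1

Derivation:
All 7 rotations (rotation i = S[i:]+S[:i]):
  rot[0] = xxzzxz$
  rot[1] = xzzxz$x
  rot[2] = zzxz$xx
  rot[3] = zxz$xxz
  rot[4] = xz$xxzz
  rot[5] = z$xxzzx
  rot[6] = $xxzzxz
Sorted (with $ < everything):
  sorted[0] = $xxzzxz  (last char: 'z')
  sorted[1] = xxzzxz$  (last char: '$')
  sorted[2] = xz$xxzz  (last char: 'z')
  sorted[3] = xzzxz$x  (last char: 'x')
  sorted[4] = z$xxzzx  (last char: 'x')
  sorted[5] = zxz$xxz  (last char: 'z')
  sorted[6] = zzxz$xx  (last char: 'x')
Last column: z$zxxzx
Original string S is at sorted index 1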